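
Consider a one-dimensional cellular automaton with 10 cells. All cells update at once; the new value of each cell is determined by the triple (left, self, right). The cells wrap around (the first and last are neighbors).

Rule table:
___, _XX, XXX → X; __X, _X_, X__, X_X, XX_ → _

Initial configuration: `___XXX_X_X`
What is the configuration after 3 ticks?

_X____XXX_

tick 1: _X_XX_____
tick 2: ___X__XXXX
tick 3: _X____XXX_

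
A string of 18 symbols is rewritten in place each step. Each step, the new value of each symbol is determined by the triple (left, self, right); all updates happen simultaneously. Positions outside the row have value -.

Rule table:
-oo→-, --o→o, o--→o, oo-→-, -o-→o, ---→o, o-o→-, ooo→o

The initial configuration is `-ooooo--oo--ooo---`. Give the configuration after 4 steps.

-oooooo-oo-oooooo-

o-ooo-oo--oo-o-ooo
o--o----oo---o--o-
oooooooo--oooooooo
-oooooo-oo-oooooo-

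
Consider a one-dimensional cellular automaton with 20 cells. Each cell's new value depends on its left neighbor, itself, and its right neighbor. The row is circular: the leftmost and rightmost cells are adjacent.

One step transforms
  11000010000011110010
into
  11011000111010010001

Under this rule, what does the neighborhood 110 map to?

At position 1 the neighborhood is 110; the next row has 1 there.

1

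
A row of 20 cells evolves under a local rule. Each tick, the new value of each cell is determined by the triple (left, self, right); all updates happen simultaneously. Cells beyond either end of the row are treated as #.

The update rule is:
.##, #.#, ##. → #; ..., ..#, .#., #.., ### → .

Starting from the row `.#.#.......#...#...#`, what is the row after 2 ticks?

#.#................#
##.................#

##.................#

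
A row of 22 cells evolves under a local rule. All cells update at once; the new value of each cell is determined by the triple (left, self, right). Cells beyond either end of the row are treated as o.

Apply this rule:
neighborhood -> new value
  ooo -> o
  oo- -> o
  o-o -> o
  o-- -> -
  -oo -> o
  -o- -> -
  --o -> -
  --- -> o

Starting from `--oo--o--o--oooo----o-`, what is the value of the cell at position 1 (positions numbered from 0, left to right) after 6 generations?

-

--oo--------oooo-oo--o
--oo-oooooo-ooooooo--o
--ooooooooooooooooo--o
--ooooooooooooooooo--o  (fixed point — unchanged through generation 6)
position 1 holds -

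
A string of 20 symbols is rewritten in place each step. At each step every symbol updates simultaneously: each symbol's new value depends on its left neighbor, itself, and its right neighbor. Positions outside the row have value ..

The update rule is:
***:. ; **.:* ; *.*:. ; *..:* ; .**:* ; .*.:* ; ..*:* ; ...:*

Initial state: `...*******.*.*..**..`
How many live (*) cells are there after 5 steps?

step 1: ****.....*.*.*******
step 2: *..*******.*.*.....*
step 3: ****.....*.*.*******  (repeats step 1; period 2)
step 5: ****.....*.*.*******
count of *: 13

13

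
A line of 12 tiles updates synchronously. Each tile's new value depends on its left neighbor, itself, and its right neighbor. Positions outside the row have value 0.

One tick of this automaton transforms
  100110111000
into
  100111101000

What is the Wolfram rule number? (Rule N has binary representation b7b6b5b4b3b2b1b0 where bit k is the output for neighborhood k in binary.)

108

position 7: 111 → 0  (bit 7 = 0)
position 4: 110 → 1  (bit 6 = 1)
position 5: 101 → 1  (bit 5 = 1)
position 1: 100 → 0  (bit 4 = 0)
position 3: 011 → 1  (bit 3 = 1)
position 0: 010 → 1  (bit 2 = 1)
position 2: 001 → 0  (bit 1 = 0)
position 10: 000 → 0  (bit 0 = 0)
bits b7..b0 = 01101100 = 108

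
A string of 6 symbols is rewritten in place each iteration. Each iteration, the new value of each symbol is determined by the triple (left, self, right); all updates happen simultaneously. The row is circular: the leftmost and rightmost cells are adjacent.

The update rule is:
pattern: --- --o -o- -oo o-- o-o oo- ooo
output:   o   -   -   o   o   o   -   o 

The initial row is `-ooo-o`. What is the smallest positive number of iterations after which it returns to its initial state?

6

ooo-o-
oo-o-o
o-o-oo
-o-ooo
o-ooo-
-ooo-o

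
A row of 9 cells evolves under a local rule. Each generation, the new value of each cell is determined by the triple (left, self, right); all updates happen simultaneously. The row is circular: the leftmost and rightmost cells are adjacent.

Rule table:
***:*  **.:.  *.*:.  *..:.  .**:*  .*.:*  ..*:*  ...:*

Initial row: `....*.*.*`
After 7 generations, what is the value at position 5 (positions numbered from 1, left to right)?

.****.*.*
.***..*.*
.**..**.*
.*..**..*
.*.**..**
.*.*..**.
**.*.**..
position 5 holds .

.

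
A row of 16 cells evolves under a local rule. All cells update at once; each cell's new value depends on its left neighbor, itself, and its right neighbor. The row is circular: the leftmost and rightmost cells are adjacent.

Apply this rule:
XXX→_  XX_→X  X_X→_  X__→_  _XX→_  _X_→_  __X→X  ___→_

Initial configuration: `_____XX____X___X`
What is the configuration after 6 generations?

generation 1: ____X_X___X___X_
generation 2: ___X_____X___X__
generation 3: __X_____X___X___
generation 4: _X_____X___X____
generation 5: X_____X___X_____
generation 6: _____X___X_____X

_____X___X_____X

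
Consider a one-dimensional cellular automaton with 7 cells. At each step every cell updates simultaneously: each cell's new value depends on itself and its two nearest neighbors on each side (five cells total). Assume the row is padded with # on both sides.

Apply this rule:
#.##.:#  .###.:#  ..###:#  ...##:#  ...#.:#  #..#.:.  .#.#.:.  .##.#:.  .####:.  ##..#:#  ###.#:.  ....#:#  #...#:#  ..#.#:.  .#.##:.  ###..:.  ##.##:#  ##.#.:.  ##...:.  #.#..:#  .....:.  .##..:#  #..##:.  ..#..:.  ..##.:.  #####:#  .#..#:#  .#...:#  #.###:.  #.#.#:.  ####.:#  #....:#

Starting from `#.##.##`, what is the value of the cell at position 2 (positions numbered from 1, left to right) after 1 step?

#

.##.#..
position 2 holds #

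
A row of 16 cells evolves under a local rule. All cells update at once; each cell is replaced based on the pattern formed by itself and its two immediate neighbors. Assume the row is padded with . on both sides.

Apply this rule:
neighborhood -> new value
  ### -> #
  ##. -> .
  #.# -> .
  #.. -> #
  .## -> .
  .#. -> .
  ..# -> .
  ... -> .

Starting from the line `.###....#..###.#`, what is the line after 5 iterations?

iteration 1: ..#.#....#..#...
iteration 2: .....#....#..#..
iteration 3: ......#....#..#.
iteration 4: .......#....#..#
iteration 5: ........#....#..

........#....#..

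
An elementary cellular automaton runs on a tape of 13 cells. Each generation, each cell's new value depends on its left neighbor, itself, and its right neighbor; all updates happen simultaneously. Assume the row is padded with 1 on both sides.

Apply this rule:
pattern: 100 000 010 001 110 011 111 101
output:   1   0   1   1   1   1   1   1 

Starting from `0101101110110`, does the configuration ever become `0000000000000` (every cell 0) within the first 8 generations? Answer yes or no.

no

1111111111111
1111111111111  (fixed point — unchanged through generation 8)
generation 8 is 1111111111111, still not uniform 0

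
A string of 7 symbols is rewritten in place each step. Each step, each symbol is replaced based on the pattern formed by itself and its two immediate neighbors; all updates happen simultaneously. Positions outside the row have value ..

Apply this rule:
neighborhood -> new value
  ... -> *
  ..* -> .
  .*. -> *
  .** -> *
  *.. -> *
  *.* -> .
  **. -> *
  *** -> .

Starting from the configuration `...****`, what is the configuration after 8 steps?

**.**.*

step 1: **.*..*
step 2: **.**.*
step 3: **.**.*  (fixed point — unchanged through step 8)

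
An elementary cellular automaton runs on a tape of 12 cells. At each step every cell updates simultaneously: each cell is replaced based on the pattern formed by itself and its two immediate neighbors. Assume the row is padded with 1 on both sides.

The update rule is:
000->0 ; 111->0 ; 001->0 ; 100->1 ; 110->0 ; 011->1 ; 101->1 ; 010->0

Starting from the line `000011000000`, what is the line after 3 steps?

101000101000

100010100000
010001010000
101000101000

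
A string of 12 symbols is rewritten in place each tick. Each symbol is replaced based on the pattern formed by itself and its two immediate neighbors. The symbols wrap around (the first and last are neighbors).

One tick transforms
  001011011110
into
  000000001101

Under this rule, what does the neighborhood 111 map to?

1

At position 8 the neighborhood is 111; the next row has 1 there.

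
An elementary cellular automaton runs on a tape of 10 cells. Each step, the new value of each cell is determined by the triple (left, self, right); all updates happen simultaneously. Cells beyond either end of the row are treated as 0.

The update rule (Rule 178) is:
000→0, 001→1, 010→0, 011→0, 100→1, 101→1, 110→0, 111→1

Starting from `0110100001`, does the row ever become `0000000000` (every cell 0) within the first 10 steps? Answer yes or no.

step 1: 1001010010
step 2: 0110101101
step 3: 1001010010  (repeats step 1; period 2)
step 10: 0110101101
step 10 is 0110101101, still not uniform 0

no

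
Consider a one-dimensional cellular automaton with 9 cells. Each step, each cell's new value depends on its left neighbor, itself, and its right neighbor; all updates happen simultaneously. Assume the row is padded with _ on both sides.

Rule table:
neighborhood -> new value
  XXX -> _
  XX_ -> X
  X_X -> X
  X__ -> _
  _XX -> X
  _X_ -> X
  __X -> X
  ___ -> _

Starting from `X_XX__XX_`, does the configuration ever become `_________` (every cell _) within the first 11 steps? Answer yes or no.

XXXX_XXX_
X__XXX_X_
X_XX_XXX_
XXXXXX_X_
X____XXX_
X___XX_X_
X__XXXXX_
X_XX___X_
XXXX__XX_
X__X_XXX_
X_XXXX_X_
step 11 is X_XXXX_X_, still not uniform _

no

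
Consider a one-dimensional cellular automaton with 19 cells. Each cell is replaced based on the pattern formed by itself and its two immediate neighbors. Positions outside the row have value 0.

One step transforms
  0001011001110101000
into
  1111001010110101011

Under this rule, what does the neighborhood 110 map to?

1

At position 6 the neighborhood is 110; the next row has 1 there.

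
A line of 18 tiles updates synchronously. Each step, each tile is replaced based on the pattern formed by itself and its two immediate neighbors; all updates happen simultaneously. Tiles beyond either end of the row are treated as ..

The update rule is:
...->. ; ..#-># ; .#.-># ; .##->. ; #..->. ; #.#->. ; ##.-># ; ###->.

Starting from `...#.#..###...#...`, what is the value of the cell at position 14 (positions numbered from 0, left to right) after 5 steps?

#

..##.#.#..#..##...
.#.#.#.#.##.#.#...
##.#.#.#..#.#.#...
.#.#.#.#.##.#.#...  (repeats step 2; period 2)
step 5: ##.#.#.#..#.#.#...
position 14 holds #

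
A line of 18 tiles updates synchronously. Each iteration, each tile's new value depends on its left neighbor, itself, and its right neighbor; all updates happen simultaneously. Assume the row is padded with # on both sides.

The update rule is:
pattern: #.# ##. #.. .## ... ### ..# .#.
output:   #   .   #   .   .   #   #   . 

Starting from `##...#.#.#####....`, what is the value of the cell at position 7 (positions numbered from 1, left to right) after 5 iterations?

#.#.#.#.#.###.#..#
.#.#.#.#.#.#.#.##.
#.#.#.#.#.#.#.#..#
.#.#.#.#.#.#.#.##.  (repeats iteration 2; period 2)
iteration 5: #.#.#.#.#.#.#.#..#
position 7 holds #

#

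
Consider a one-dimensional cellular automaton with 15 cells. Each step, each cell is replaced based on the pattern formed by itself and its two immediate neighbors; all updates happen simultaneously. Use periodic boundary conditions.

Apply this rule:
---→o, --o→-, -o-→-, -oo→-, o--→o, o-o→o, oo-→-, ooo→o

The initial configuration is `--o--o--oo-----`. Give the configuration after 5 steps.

o--o--o---ooooo
-o--o--oo--oooo
o-o--o---o--oo-
-o-o--oo--o---o
o-o-o---o--oo--

o-o-o---o--oo--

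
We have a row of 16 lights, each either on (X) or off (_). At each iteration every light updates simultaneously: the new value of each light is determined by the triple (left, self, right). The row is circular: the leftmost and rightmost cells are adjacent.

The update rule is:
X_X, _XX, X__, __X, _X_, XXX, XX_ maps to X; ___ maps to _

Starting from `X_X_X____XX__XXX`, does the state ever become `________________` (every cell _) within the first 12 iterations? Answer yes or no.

no

iteration 1: XXXXXX__XXXXXXXX
iteration 2: XXXXXXXXXXXXXXXX
iteration 3: XXXXXXXXXXXXXXXX  (fixed point — unchanged through iteration 12)
iteration 12 is XXXXXXXXXXXXXXXX, still not uniform _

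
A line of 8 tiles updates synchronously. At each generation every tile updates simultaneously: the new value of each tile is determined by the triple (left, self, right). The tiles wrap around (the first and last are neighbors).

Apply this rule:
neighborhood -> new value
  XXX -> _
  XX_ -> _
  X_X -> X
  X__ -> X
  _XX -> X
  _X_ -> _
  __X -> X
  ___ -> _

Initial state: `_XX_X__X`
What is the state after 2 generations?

XX_X_XX_
X_X_XX_X

X_X_XX_X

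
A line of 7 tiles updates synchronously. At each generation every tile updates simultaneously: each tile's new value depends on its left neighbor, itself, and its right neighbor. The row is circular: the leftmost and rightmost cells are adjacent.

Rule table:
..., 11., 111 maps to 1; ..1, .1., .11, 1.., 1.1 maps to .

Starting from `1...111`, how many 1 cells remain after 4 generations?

2

1.1..11
1.....1
1.111..
...11..
count of 1: 2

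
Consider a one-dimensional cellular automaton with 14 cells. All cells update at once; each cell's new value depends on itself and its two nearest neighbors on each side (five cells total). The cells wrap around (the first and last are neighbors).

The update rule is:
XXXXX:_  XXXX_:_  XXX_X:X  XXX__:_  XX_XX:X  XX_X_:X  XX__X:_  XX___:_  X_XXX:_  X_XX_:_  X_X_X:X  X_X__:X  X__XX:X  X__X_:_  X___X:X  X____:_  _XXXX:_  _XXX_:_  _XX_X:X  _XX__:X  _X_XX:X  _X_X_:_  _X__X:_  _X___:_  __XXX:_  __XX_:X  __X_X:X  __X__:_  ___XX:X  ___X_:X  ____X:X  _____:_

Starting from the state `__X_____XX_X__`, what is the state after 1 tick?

XX____XXXXXX__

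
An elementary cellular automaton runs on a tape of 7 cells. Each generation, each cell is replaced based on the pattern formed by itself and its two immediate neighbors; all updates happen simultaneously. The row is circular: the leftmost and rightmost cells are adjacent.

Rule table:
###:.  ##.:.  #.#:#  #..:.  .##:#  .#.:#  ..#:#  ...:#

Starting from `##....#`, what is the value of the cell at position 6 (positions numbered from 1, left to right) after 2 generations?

...####
.###...
position 6 holds .

.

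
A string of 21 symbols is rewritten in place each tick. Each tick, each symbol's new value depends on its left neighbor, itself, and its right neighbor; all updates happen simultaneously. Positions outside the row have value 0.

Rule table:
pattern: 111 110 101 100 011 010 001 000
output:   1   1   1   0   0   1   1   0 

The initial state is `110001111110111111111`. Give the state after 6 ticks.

010010111111011111111
110111011111101111111
011011101111110111111
101101110111111011111
110110111011111101111
011011011101111110111

011011011101111110111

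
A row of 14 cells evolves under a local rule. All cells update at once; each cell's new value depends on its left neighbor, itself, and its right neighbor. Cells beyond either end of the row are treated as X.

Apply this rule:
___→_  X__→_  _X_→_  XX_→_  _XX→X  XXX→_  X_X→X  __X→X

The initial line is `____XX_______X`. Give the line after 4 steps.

___XX_______XX
__XX_______XX_
_XX_______XX_X
XX_______XX_XX

XX_______XX_XX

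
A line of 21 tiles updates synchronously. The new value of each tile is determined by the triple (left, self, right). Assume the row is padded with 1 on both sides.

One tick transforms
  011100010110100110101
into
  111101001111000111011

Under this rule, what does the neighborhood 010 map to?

At position 7 the neighborhood is 010; the next row has 0 there.

0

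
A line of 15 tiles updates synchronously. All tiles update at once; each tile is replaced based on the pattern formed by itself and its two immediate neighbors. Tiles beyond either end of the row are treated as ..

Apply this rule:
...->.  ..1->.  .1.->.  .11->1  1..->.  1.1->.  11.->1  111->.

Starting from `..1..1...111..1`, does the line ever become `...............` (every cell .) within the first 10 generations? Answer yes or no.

.........1.1...
...............
all cells are . at generation 2

yes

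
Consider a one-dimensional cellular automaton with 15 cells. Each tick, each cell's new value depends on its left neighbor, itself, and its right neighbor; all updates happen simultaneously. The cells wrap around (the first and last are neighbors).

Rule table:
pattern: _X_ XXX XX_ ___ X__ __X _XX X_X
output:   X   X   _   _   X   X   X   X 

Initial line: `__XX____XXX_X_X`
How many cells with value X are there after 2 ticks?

tick 1: XXX_X__XXX_XXXX
tick 2: XX_XXXXXX_XXXXX
count of X: 13

13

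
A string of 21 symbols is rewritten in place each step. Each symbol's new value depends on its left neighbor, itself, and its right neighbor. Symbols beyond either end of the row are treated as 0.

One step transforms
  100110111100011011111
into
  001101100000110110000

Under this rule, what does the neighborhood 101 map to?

At position 5 the neighborhood is 101; the next row has 1 there.

1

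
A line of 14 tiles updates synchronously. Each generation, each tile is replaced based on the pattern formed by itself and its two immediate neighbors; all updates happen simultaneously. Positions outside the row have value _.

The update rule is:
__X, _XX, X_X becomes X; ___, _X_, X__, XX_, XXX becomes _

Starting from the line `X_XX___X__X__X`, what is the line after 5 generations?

_XX___X__X__X_
XX___X__X__X__
X___X__X__X___
___X__X__X____
__X__X__X_____

__X__X__X_____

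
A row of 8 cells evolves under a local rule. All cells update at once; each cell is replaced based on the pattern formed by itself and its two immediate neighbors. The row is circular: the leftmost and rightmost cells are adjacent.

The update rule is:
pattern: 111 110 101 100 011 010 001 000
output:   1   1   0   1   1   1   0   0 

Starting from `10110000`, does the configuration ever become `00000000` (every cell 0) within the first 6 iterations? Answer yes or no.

10111000
10111100
10111110
10111110  (fixed point — unchanged through iteration 6)
iteration 6 is 10111110, still not uniform 0

no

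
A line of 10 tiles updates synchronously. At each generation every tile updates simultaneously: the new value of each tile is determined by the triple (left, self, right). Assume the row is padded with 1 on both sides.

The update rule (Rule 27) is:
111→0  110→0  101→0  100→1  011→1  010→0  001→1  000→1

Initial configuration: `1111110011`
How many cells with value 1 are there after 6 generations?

9

generation 1: 0000001110
generation 2: 1111111000
generation 3: 0000000111
generation 4: 1111111100
generation 5: 0000000011
generation 6: 1111111110
count of 1: 9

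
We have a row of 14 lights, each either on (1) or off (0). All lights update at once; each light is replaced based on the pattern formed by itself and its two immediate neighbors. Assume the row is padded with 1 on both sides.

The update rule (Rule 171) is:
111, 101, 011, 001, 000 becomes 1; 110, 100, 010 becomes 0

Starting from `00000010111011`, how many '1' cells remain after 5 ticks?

12

tick 1: 01111101110111
tick 2: 11111011101111
tick 3: 11110111011111
tick 4: 11101110111111
tick 5: 11011101111111
count of 1: 12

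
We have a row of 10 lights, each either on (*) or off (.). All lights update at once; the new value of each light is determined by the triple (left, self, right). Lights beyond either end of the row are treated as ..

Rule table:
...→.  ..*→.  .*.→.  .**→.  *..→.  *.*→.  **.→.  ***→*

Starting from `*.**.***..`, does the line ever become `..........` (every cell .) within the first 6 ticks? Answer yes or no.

tick 1: ......*...
tick 2: ..........
all cells are . at tick 2

yes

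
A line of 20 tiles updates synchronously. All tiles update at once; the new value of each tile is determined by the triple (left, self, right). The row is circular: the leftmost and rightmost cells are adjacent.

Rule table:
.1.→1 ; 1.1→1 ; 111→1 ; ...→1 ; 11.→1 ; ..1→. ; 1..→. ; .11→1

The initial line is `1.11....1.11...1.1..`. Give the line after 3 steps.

step 1: 1111.11.1111.1.111..
step 2: 111111111111111111..
step 3: 111111111111111111..

111111111111111111..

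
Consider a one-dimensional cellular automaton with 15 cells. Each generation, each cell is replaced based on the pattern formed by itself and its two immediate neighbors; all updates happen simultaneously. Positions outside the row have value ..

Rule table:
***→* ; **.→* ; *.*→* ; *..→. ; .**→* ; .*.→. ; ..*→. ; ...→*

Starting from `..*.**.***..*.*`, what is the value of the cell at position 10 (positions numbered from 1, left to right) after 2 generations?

*..*******...*.
...*******.*...
position 10 holds *

*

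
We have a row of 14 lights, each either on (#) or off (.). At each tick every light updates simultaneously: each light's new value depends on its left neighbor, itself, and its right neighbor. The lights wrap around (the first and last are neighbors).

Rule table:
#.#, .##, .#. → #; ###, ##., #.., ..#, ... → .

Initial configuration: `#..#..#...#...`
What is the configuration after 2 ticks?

#..#..#...#...  (fixed point — unchanged through tick 2)

#..#..#...#...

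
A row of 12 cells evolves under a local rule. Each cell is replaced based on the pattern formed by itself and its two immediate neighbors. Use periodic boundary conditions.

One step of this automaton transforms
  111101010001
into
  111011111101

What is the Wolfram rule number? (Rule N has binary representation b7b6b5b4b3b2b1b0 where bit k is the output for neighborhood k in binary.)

position 0: 111 → 1  (bit 7 = 1)
position 3: 110 → 0  (bit 6 = 0)
position 4: 101 → 1  (bit 5 = 1)
position 8: 100 → 1  (bit 4 = 1)
position 11: 011 → 1  (bit 3 = 1)
position 5: 010 → 1  (bit 2 = 1)
position 10: 001 → 0  (bit 1 = 0)
position 9: 000 → 1  (bit 0 = 1)
bits b7..b0 = 10111101 = 189

189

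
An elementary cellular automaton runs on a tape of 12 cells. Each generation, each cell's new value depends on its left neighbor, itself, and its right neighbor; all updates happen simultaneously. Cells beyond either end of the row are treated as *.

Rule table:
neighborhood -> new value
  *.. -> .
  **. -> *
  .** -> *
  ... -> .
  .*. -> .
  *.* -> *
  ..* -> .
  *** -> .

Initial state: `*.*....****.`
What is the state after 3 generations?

**.....*..**
.*........*.
*..........*

*..........*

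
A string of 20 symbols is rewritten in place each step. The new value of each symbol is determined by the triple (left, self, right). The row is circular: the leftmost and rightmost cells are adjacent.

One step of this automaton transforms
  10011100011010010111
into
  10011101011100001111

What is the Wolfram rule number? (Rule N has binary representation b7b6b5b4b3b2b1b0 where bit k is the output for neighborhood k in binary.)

233

position 4: 111 → 1  (bit 7 = 1)
position 0: 110 → 1  (bit 6 = 1)
position 11: 101 → 1  (bit 5 = 1)
position 1: 100 → 0  (bit 4 = 0)
position 3: 011 → 1  (bit 3 = 1)
position 12: 010 → 0  (bit 2 = 0)
position 2: 001 → 0  (bit 1 = 0)
position 7: 000 → 1  (bit 0 = 1)
bits b7..b0 = 11101001 = 233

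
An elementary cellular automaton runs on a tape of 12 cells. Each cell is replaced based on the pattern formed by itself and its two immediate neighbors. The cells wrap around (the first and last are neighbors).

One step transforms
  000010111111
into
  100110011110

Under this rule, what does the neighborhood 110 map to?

0

At position 11 the neighborhood is 110; the next row has 0 there.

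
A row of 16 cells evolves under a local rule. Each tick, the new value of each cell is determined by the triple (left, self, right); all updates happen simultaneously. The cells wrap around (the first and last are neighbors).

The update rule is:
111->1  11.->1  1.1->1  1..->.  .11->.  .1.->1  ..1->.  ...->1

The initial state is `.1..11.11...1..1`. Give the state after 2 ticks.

11.1..1111111...

11...11.1.1.1..1
11.1..1111111...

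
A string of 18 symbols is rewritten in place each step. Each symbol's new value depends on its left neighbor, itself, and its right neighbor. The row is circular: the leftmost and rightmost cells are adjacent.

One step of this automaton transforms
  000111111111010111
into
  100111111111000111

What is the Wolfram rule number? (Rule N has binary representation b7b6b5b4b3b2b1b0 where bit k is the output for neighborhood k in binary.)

216

position 4: 111 → 1  (bit 7 = 1)
position 11: 110 → 1  (bit 6 = 1)
position 12: 101 → 0  (bit 5 = 0)
position 0: 100 → 1  (bit 4 = 1)
position 3: 011 → 1  (bit 3 = 1)
position 13: 010 → 0  (bit 2 = 0)
position 2: 001 → 0  (bit 1 = 0)
position 1: 000 → 0  (bit 0 = 0)
bits b7..b0 = 11011000 = 216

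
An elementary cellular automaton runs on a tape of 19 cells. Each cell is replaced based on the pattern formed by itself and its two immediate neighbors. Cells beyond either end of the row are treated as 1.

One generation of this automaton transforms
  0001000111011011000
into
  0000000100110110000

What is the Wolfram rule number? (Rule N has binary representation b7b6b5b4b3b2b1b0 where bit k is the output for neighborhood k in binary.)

40

position 8: 111 → 0  (bit 7 = 0)
position 9: 110 → 0  (bit 6 = 0)
position 10: 101 → 1  (bit 5 = 1)
position 0: 100 → 0  (bit 4 = 0)
position 7: 011 → 1  (bit 3 = 1)
position 3: 010 → 0  (bit 2 = 0)
position 2: 001 → 0  (bit 1 = 0)
position 1: 000 → 0  (bit 0 = 0)
bits b7..b0 = 00101000 = 40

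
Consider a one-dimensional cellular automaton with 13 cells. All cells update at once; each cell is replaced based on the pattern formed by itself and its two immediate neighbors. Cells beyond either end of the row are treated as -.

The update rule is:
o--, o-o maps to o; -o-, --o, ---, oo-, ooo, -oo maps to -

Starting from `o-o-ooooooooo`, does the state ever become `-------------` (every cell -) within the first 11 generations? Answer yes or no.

no

generation 1: -o-o---------
generation 2: --o-o--------
generation 3: ---o-o-------
generation 4: ----o-o------
generation 5: -----o-o-----
generation 6: ------o-o----
generation 7: -------o-o---
generation 8: --------o-o--
generation 9: ---------o-o-
generation 10: ----------o-o
generation 11: -----------o-
generation 11 is -----------o-, still not uniform -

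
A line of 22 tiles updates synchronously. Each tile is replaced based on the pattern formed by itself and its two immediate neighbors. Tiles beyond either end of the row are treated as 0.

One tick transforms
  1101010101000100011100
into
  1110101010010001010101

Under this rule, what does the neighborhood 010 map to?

At position 3 the neighborhood is 010; the next row has 0 there.

0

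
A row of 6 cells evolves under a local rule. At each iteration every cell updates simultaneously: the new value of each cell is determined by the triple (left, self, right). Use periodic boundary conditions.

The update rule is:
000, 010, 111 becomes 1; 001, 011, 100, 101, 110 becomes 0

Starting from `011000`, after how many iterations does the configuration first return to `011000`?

000011
011000

2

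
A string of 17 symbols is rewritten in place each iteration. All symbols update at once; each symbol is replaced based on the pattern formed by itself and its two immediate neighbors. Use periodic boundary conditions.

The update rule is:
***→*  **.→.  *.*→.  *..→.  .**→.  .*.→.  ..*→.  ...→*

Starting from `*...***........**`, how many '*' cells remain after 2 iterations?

4

..*..*..******..*
.........****....
count of *: 4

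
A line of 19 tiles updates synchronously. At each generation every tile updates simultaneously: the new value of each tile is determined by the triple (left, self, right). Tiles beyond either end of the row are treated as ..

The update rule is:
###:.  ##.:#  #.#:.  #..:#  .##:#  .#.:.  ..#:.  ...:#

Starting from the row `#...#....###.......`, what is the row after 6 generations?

#.#........#.##....

.##..###.#.########
.###.#.#...#......#
.#.#....##..#####..
....###.###.#...###
###.#.#.#.#..##.#.#
#.#........#.##....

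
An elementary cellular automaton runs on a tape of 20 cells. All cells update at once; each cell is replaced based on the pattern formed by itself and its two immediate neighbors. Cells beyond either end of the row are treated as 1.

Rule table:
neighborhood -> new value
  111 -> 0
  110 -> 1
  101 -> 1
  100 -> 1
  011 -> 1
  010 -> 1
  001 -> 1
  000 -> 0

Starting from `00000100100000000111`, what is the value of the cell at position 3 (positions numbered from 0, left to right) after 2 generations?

10001111110000001100
11011000011000011111
position 3 holds 1

1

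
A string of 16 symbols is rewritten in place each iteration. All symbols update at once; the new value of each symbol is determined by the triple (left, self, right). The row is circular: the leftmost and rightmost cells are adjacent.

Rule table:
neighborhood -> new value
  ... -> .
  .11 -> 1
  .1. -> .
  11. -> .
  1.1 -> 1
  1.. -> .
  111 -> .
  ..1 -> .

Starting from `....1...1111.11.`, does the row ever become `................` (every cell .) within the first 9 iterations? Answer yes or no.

........1...11..
............1...
................
all cells are . at iteration 3

yes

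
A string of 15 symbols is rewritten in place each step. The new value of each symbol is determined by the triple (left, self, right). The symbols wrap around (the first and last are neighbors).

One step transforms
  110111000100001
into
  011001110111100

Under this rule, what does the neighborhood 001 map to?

At position 8 the neighborhood is 001; the next row has 0 there.

0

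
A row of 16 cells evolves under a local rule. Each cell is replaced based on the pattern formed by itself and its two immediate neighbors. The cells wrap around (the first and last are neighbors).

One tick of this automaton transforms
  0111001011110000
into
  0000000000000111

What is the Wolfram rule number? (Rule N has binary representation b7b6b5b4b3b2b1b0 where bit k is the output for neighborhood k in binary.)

1

position 2: 111 → 0  (bit 7 = 0)
position 3: 110 → 0  (bit 6 = 0)
position 7: 101 → 0  (bit 5 = 0)
position 4: 100 → 0  (bit 4 = 0)
position 1: 011 → 0  (bit 3 = 0)
position 6: 010 → 0  (bit 2 = 0)
position 0: 001 → 0  (bit 1 = 0)
position 13: 000 → 1  (bit 0 = 1)
bits b7..b0 = 00000001 = 1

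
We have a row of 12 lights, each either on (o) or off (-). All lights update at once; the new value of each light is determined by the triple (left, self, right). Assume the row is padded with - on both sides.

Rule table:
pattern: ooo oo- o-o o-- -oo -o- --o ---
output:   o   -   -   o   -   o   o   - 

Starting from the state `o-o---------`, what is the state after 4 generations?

o-oo--------
o---o-------
oo-ooo------
----o-o-----

----o-o-----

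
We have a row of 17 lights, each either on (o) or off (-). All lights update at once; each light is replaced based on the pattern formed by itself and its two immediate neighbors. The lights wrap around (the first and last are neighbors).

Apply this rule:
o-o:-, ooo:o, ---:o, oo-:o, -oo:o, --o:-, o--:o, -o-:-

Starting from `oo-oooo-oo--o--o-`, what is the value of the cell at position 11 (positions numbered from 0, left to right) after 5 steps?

oo-oooo-ooo--o---
oo-oooo-oooo--oo-
oo-oooo-ooooo-oo-
oo-oooo-ooooo-oo-  (fixed point — unchanged through step 5)
position 11 holds o

o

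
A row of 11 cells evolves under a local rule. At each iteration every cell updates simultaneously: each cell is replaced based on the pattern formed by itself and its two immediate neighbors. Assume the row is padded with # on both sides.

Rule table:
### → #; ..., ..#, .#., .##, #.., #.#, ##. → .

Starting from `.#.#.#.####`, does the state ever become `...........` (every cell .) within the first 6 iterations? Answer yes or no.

........###
.........##
..........#
...........
all cells are . at iteration 4

yes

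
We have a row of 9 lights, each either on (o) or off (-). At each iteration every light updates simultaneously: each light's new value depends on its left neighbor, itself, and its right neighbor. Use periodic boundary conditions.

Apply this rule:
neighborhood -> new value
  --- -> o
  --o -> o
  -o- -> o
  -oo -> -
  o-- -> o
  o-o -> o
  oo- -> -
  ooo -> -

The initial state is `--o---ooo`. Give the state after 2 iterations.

oooooo---
------ooo

------ooo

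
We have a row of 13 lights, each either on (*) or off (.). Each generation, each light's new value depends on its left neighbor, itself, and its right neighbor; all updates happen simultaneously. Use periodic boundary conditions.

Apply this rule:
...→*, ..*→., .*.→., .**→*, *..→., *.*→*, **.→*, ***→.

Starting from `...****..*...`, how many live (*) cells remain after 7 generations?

generation 1: **.*..*....**
generation 2: .**.....**.*.
generation 3: .**.***.***..
generation 4: .****.***.*.*
generation 5: **..***.**.*.
generation 6: **..*.*****.*
generation 7: .*...**...***
count of *: 6

6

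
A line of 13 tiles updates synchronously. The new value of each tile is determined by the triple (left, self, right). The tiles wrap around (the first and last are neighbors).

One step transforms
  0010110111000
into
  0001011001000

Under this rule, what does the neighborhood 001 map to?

0

At position 1 the neighborhood is 001; the next row has 0 there.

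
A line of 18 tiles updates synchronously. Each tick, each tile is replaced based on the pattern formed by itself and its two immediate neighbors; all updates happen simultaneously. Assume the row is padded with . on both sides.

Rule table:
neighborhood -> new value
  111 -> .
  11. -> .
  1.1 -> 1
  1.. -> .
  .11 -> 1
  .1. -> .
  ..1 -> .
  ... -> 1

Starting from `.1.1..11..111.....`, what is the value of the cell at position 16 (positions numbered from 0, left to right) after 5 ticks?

..1...1...1...1111
1...1...1...1.1...
..1...1...1..1..11
1...1...1.......1.
..1...1...11111...
position 16 holds .

.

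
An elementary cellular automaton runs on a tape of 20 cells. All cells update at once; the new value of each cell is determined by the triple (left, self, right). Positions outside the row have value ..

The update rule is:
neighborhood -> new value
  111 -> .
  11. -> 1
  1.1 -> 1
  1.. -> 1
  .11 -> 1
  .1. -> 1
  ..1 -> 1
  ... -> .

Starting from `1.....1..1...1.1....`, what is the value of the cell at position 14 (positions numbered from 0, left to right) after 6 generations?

generation 1: 11...111111.11111...
generation 2: 111.11....111...11..
generation 3: 1.11111..11.11.1111.
generation 4: 111...1111111111..11
generation 5: 1.11.11........11111
generation 6: 11111111......11...1
position 14 holds 1

1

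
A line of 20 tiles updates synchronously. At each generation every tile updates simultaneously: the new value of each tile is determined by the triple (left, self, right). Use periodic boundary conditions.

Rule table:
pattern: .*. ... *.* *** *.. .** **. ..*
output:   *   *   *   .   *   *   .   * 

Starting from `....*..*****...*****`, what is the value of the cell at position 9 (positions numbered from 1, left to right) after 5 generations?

********....****....
*.......*****...****
.********....****...
**.......*****...***
..********....****..
position 9 holds *

*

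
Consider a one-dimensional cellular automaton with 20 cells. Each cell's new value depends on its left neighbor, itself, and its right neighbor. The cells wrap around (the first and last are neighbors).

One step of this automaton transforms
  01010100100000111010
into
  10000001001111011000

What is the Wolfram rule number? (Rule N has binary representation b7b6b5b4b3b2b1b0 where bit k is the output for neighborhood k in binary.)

position 15: 111 → 1  (bit 7 = 1)
position 16: 110 → 1  (bit 6 = 1)
position 2: 101 → 0  (bit 5 = 0)
position 6: 100 → 0  (bit 4 = 0)
position 14: 011 → 0  (bit 3 = 0)
position 1: 010 → 0  (bit 2 = 0)
position 0: 001 → 1  (bit 1 = 1)
position 10: 000 → 1  (bit 0 = 1)
bits b7..b0 = 11000011 = 195

195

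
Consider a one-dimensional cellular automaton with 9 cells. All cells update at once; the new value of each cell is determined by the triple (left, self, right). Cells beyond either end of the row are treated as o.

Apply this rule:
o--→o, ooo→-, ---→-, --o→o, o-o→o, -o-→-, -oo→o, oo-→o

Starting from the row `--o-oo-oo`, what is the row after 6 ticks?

-oo-----o

oo-ooooo-
-ooo---oo
oo-oo-oo-
-oooooooo
oo-------
-oo-----o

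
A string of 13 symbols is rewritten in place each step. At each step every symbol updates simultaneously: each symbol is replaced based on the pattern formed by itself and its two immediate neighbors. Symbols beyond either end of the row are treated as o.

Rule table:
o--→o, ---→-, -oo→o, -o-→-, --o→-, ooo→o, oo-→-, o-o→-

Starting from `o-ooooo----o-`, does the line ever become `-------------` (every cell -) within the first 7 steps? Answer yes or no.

--oooo-o-----
o-ooo---o----
--oo-o---o---
o-o---o---o--
---o---o---o-
o---o---o----
-o---o---o---
step 7 is -o---o---o---, still not uniform -

no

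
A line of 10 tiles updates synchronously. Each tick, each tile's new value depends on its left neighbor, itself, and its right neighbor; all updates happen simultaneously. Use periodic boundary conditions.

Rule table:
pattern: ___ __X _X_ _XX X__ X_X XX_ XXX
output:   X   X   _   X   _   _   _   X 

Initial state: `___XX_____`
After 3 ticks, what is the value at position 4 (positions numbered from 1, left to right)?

_

XXXX__XXXX
XXX__XXXXX
XX__XXXXXX
position 4 holds _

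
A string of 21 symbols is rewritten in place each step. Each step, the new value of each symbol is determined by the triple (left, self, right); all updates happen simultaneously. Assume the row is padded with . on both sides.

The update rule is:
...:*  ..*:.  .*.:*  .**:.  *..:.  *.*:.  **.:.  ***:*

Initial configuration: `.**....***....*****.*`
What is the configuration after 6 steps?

step 1: ....**..*..**..***..*
step 2: ***.....*.......*...*
step 3: .*..***.*.*****.*.*.*
step 4: .*...*..*..***..*.*.*
step 5: .*.*.*..*...*...*.*.*
step 6: .*.*.*..*.*.*.*.*.*.*

.*.*.*..*.*.*.*.*.*.*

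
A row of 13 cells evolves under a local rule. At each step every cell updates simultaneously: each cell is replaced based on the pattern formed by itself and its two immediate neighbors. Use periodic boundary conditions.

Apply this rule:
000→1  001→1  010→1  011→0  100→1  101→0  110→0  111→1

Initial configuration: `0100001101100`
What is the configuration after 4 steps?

1111110000011
1111101111101
1111000111000
0110111010111

0110111010111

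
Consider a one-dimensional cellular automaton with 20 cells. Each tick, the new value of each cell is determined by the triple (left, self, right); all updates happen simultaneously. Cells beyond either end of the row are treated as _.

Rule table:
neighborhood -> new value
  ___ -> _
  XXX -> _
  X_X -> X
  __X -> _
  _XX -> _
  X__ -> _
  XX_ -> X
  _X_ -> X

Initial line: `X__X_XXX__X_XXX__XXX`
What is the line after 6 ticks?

X___X__X___X__X____X

X__XX__X__XX__X____X
X___X__X___X__X____X
X___X__X___X__X____X  (fixed point — unchanged through tick 6)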